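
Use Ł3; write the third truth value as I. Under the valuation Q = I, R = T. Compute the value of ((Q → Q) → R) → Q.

Q → Q = I → I = T
(Q → Q) → R = T → T = T
((Q → Q) → R) → Q = T → I = I

I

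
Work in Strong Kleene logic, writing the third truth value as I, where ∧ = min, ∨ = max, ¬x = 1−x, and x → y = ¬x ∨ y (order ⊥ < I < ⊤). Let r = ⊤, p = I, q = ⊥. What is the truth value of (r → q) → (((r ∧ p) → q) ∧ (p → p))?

⊤

r → q = ⊤ → ⊥ = ⊥
r ∧ p = ⊤ ∧ I = I
(r ∧ p) → q = I → ⊥ = I  [¬I ∨ ⊥]
p → p = I → I = I
((r ∧ p) → q) ∧ (p → p) = I ∧ I = I
(r → q) → (((r ∧ p) → q) ∧ (p → p)) = ⊥ → I = ⊤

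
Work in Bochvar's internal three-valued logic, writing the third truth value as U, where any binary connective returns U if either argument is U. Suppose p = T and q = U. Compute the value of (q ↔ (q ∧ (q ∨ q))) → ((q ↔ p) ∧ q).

q ∨ q = U ∨ U = U
q ∧ (q ∨ q) = U ∧ U = U
q ↔ (q ∧ (q ∨ q)) = U ↔ U = U
q ↔ p = U ↔ T = U
(q ↔ p) ∧ q = U ∧ U = U
(q ↔ (q ∧ (q ∨ q))) → ((q ↔ p) ∧ q) = U → U = U  [any arg is the third value ⇒ result is the third value]

U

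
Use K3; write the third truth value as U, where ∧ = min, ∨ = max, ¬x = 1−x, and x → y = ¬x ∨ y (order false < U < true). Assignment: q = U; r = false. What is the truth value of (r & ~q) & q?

~q = ~U = U
r & ~q = false & U = false
(r & ~q) & q = false & U = false

false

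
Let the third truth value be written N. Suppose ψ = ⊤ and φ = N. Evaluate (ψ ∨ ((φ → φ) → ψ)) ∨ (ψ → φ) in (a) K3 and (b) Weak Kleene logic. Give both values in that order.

⊤; N

In K3: φ → φ = N → N = N  [¬N ∨ N]
(φ → φ) → ψ = N → ⊤ = ⊤
ψ ∨ ((φ → φ) → ψ) = ⊤ ∨ ⊤ = ⊤
ψ → φ = ⊤ → N = N
(ψ ∨ ((φ → φ) → ψ)) ∨ (ψ → φ) = ⊤ ∨ N = ⊤
In Weak Kleene logic: φ → φ = N → N = N
(φ → φ) → ψ = N → ⊤ = N
ψ ∨ ((φ → φ) → ψ) = ⊤ ∨ N = N
ψ → φ = ⊤ → N = N
(ψ ∨ ((φ → φ) → ψ)) ∨ (ψ → φ) = N ∨ N = N
They differ because K3 and Weak Kleene logic treat N differently under the binary connectives.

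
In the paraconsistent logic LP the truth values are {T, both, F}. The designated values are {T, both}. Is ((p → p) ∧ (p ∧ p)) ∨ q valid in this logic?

No

Countermodel: p=F, q=F gives F, which is not designated.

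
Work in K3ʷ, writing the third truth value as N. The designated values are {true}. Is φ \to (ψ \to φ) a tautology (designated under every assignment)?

No

Countermodel: φ=true, ψ=N gives N, which is not designated.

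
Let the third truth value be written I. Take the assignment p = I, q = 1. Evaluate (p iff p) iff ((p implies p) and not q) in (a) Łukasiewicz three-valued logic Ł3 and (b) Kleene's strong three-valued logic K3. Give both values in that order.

0; I

In Łukasiewicz three-valued logic Ł3: p iff p = I iff I = 1  [1 − |½−½|]
p implies p = I implies I = 1
not q = not 1 = 0
(p implies p) and not q = 1 and 0 = 0
(p iff p) iff ((p implies p) and not q) = 1 iff 0 = 0
In Kleene's strong three-valued logic K3: p iff p = I iff I = I
p implies p = I implies I = I  [not I or I]
not q = not 1 = 0
(p implies p) and not q = I and 0 = 0
(p iff p) iff ((p implies p) and not q) = I iff 0 = I
They differ because Łukasiewicz three-valued logic Ł3 and Kleene's strong three-valued logic K3 treat I differently under implication.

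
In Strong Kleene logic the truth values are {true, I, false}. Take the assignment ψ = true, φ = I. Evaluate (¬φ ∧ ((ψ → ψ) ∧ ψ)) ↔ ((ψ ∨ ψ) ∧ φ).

¬φ = ¬I = I
ψ → ψ = true → true = true
(ψ → ψ) ∧ ψ = true ∧ true = true
¬φ ∧ ((ψ → ψ) ∧ ψ) = I ∧ true = I
ψ ∨ ψ = true ∨ true = true
(ψ ∨ ψ) ∧ φ = true ∧ I = I
(¬φ ∧ ((ψ → ψ) ∧ ψ)) ↔ ((ψ ∨ ψ) ∧ φ) = I ↔ I = I

I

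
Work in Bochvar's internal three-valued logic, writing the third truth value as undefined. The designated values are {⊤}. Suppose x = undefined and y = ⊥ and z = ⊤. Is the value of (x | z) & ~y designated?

No

x | z = undefined | ⊤ = undefined
~y = ~⊥ = ⊤
(x | z) & ~y = undefined & ⊤ = undefined
undefined ∉ {⊤}.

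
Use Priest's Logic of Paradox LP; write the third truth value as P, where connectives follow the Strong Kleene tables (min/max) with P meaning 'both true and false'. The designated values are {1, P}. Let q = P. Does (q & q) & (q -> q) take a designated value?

Yes

q & q = P & P = P
q -> q = P -> P = P  [~P | P]
(q & q) & (q -> q) = P & P = P
P ∈ {1, P}.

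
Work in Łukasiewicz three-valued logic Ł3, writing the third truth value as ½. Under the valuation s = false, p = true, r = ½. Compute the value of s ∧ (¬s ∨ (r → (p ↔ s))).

¬s = ¬false = true
p ↔ s = true ↔ false = false
r → (p ↔ s) = ½ → false = ½  [min(1, 1−½+0)]
¬s ∨ (r → (p ↔ s)) = true ∨ ½ = true
s ∧ (¬s ∨ (r → (p ↔ s))) = false ∧ true = false

false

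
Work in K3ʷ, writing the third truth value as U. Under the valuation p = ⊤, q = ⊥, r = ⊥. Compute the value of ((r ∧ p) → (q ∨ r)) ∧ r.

⊥

r ∧ p = ⊥ ∧ ⊤ = ⊥
q ∨ r = ⊥ ∨ ⊥ = ⊥
(r ∧ p) → (q ∨ r) = ⊥ → ⊥ = ⊤
((r ∧ p) → (q ∨ r)) ∧ r = ⊤ ∧ ⊥ = ⊥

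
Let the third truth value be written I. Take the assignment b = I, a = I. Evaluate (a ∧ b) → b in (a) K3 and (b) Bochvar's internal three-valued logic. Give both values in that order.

I; I

In K3: a ∧ b = I ∧ I = I
(a ∧ b) → b = I → I = I  [¬I ∨ I]
In Bochvar's internal three-valued logic: a ∧ b = I ∧ I = I
(a ∧ b) → b = I → I = I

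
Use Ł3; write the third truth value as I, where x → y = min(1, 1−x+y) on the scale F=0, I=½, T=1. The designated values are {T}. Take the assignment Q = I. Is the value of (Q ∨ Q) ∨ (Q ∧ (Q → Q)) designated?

Q ∨ Q = I ∨ I = I
Q → Q = I → I = T  [min(1, 1−½+½)]
Q ∧ (Q → Q) = I ∧ T = I
(Q ∨ Q) ∨ (Q ∧ (Q → Q)) = I ∨ I = I
I ∉ {T}.

No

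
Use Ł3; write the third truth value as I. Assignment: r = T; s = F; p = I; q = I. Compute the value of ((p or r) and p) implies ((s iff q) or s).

T

p or r = I or T = T
(p or r) and p = T and I = I
s iff q = F iff I = I  [1 − |0−½|]
(s iff q) or s = I or F = I
((p or r) and p) implies ((s iff q) or s) = I implies I = T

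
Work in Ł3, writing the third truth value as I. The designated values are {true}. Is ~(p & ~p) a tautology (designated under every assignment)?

Countermodel: p=I gives I, which is not designated.

No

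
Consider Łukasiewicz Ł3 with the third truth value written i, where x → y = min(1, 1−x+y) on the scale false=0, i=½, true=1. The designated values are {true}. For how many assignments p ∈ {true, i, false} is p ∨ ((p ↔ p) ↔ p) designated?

p=true: true ✓
p=i: i ·
p=false: false ·

1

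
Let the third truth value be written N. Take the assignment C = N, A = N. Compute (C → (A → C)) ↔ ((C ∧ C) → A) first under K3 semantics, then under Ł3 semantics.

N; true

In K3: A → C = N → N = N
C → (A → C) = N → N = N
C ∧ C = N ∧ N = N
(C ∧ C) → A = N → N = N
(C → (A → C)) ↔ ((C ∧ C) → A) = N ↔ N = N
In Ł3: A → C = N → N = true  [min(1, 1−½+½)]
C → (A → C) = N → true = true
C ∧ C = N ∧ N = N
(C ∧ C) → A = N → N = true
(C → (A → C)) ↔ ((C ∧ C) → A) = true ↔ true = true
They differ because K3 and Ł3 treat N differently under implication.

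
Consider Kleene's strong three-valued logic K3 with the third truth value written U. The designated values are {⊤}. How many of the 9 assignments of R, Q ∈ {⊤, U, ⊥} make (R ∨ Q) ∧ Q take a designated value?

3

Designated under: (R=⊤, Q=⊤); (R=U, Q=⊤); (R=⊥, Q=⊤).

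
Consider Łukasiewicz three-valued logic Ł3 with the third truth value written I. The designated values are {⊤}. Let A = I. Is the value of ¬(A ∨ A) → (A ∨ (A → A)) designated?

A ∨ A = I ∨ I = I
¬(A ∨ A) = ¬I = I
A → A = I → I = ⊤  [min(1, 1−½+½)]
A ∨ (A → A) = I ∨ ⊤ = ⊤
¬(A ∨ A) → (A ∨ (A → A)) = I → ⊤ = ⊤
⊤ ∈ {⊤}.

Yes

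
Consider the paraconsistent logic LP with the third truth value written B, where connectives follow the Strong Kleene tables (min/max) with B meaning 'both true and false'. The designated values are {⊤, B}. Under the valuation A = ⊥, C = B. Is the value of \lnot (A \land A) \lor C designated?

A \land A = ⊥ \land ⊥ = ⊥
\lnot (A \land A) = \lnot ⊥ = ⊤
\lnot (A \land A) \lor C = ⊤ \lor B = ⊤
⊤ ∈ {⊤, B}.

Yes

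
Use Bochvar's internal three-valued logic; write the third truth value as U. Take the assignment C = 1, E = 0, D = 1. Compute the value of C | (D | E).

1

D | E = 1 | 0 = 1
C | (D | E) = 1 | 1 = 1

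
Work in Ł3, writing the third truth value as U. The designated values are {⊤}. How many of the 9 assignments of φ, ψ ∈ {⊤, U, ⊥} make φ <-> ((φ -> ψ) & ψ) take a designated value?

Designated under: (φ=⊤, ψ=⊤); (φ=U, ψ=U); (φ=⊥, ψ=⊥).

3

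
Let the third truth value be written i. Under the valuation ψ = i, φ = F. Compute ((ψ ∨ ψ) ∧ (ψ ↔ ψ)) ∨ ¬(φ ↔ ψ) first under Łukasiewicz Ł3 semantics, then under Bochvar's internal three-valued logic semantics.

In Łukasiewicz Ł3: ψ ∨ ψ = i ∨ i = i
ψ ↔ ψ = i ↔ i = T  [1 − |½−½|]
(ψ ∨ ψ) ∧ (ψ ↔ ψ) = i ∧ T = i
φ ↔ ψ = F ↔ i = i
¬(φ ↔ ψ) = ¬i = i
((ψ ∨ ψ) ∧ (ψ ↔ ψ)) ∨ ¬(φ ↔ ψ) = i ∨ i = i
In Bochvar's internal three-valued logic: ψ ∨ ψ = i ∨ i = i
ψ ↔ ψ = i ↔ i = i
(ψ ∨ ψ) ∧ (ψ ↔ ψ) = i ∧ i = i
φ ↔ ψ = F ↔ i = i
¬(φ ↔ ψ) = ¬i = i
((ψ ∨ ψ) ∧ (ψ ↔ ψ)) ∨ ¬(φ ↔ ψ) = i ∨ i = i

i; i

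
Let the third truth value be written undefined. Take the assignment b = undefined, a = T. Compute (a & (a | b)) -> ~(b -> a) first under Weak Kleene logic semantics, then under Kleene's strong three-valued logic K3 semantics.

In Weak Kleene logic: a | b = T | undefined = undefined
a & (a | b) = T & undefined = undefined
b -> a = undefined -> T = undefined  [any arg is the third value ⇒ result is the third value]
~(b -> a) = ~undefined = undefined
(a & (a | b)) -> ~(b -> a) = undefined -> undefined = undefined
In Kleene's strong three-valued logic K3: a | b = T | undefined = T
a & (a | b) = T & T = T
b -> a = undefined -> T = T  [~undefined | T]
~(b -> a) = ~T = F
(a & (a | b)) -> ~(b -> a) = T -> F = F
They differ because Weak Kleene logic and Kleene's strong three-valued logic K3 treat undefined differently under the binary connectives.

undefined; F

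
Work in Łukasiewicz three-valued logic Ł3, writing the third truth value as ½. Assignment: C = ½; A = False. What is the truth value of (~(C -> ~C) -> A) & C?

~C = ~½ = ½
C -> ~C = ½ -> ½ = True  [min(1, 1−½+½)]
~(C -> ~C) = ~True = False
~(C -> ~C) -> A = False -> False = True
(~(C -> ~C) -> A) & C = True & ½ = ½

½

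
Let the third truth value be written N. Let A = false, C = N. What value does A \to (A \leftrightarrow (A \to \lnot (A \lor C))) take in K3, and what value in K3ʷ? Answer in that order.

In K3: A \lor C = false \lor N = N
\lnot (A \lor C) = \lnot N = N
A \to \lnot (A \lor C) = false \to N = true
A \leftrightarrow (A \to \lnot (A \lor C)) = false \leftrightarrow true = false
A \to (A \leftrightarrow (A \to \lnot (A \lor C))) = false \to false = true
In K3ʷ: A \lor C = false \lor N = N
\lnot (A \lor C) = \lnot N = N
A \to \lnot (A \lor C) = false \to N = N
A \leftrightarrow (A \to \lnot (A \lor C)) = false \leftrightarrow N = N
A \to (A \leftrightarrow (A \to \lnot (A \lor C))) = false \to N = N
They differ because K3 and K3ʷ treat N differently under the binary connectives.

true; N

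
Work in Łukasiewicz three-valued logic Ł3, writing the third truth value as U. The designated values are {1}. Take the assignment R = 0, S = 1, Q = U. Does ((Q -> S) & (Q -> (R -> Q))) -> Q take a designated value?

No

Q -> S = U -> 1 = 1
R -> Q = 0 -> U = 1
Q -> (R -> Q) = U -> 1 = 1
(Q -> S) & (Q -> (R -> Q)) = 1 & 1 = 1
((Q -> S) & (Q -> (R -> Q))) -> Q = 1 -> U = U
U ∉ {1}.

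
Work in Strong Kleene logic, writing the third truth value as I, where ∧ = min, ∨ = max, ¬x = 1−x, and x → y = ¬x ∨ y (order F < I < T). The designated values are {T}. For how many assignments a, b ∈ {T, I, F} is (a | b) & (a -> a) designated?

Designated under: (a=T, b=T); (a=T, b=I); (a=T, b=F); (a=F, b=T).

4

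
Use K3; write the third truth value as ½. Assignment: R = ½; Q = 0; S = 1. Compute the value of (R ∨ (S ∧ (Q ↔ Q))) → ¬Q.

1

Q ↔ Q = 0 ↔ 0 = 1
S ∧ (Q ↔ Q) = 1 ∧ 1 = 1
R ∨ (S ∧ (Q ↔ Q)) = ½ ∨ 1 = 1
¬Q = ¬0 = 1
(R ∨ (S ∧ (Q ↔ Q))) → ¬Q = 1 → 1 = 1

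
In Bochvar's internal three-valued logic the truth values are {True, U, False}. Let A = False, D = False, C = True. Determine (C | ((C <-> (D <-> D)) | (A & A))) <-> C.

True

D <-> D = False <-> False = True
C <-> (D <-> D) = True <-> True = True
A & A = False & False = False
(C <-> (D <-> D)) | (A & A) = True | False = True
C | ((C <-> (D <-> D)) | (A & A)) = True | True = True
(C | ((C <-> (D <-> D)) | (A & A))) <-> C = True <-> True = True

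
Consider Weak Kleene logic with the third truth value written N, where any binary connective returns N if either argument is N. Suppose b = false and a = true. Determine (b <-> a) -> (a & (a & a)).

true

b <-> a = false <-> true = false
a & a = true & true = true
a & (a & a) = true & true = true
(b <-> a) -> (a & (a & a)) = false -> true = true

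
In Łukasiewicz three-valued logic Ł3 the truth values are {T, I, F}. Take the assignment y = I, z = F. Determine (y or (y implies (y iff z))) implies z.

F

y iff z = I iff F = I
y implies (y iff z) = I implies I = T
y or (y implies (y iff z)) = I or T = T
(y or (y implies (y iff z))) implies z = T implies F = F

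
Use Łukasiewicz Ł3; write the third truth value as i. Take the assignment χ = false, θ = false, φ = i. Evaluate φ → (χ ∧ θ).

i

χ ∧ θ = false ∧ false = false
φ → (χ ∧ θ) = i → false = i  [min(1, 1−½+0)]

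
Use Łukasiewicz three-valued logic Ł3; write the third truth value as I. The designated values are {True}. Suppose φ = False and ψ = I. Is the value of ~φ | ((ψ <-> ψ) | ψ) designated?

~φ = ~False = True
ψ <-> ψ = I <-> I = True  [1 − |½−½|]
(ψ <-> ψ) | ψ = True | I = True
~φ | ((ψ <-> ψ) | ψ) = True | True = True
True ∈ {True}.

Yes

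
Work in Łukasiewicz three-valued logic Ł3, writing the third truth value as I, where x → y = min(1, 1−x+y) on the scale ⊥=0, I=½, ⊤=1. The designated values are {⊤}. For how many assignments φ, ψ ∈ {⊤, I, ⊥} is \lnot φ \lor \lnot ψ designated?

Of the 9 assignments, 5 give a value in {⊤}.

5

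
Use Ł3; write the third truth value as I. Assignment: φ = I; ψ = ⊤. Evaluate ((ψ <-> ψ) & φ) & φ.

ψ <-> ψ = ⊤ <-> ⊤ = ⊤
(ψ <-> ψ) & φ = ⊤ & I = I
((ψ <-> ψ) & φ) & φ = I & I = I

I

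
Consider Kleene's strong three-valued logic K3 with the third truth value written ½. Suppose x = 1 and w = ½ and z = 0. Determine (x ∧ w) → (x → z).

x ∧ w = 1 ∧ ½ = ½
x → z = 1 → 0 = 0
(x ∧ w) → (x → z) = ½ → 0 = ½

½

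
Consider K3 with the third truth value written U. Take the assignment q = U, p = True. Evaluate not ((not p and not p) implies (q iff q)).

not p = not True = False
not p = not True = False
not p and not p = False and False = False
q iff q = U iff U = U
(not p and not p) implies (q iff q) = False implies U = True  [not False or U]
not ((not p and not p) implies (q iff q)) = not True = False

False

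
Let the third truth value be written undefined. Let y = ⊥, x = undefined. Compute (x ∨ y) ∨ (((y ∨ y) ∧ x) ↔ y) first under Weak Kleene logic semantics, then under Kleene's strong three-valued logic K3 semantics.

undefined; ⊤

In Weak Kleene logic: x ∨ y = undefined ∨ ⊥ = undefined
y ∨ y = ⊥ ∨ ⊥ = ⊥
(y ∨ y) ∧ x = ⊥ ∧ undefined = undefined
((y ∨ y) ∧ x) ↔ y = undefined ↔ ⊥ = undefined
(x ∨ y) ∨ (((y ∨ y) ∧ x) ↔ y) = undefined ∨ undefined = undefined
In Kleene's strong three-valued logic K3: x ∨ y = undefined ∨ ⊥ = undefined
y ∨ y = ⊥ ∨ ⊥ = ⊥
(y ∨ y) ∧ x = ⊥ ∧ undefined = ⊥
((y ∨ y) ∧ x) ↔ y = ⊥ ↔ ⊥ = ⊤
(x ∨ y) ∨ (((y ∨ y) ∧ x) ↔ y) = undefined ∨ ⊤ = ⊤
They differ because Weak Kleene logic and Kleene's strong three-valued logic K3 treat undefined differently under the binary connectives.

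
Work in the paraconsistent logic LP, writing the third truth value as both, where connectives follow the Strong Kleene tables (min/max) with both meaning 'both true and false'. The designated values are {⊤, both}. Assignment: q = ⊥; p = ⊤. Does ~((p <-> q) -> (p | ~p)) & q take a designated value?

p <-> q = ⊤ <-> ⊥ = ⊥
~p = ~⊤ = ⊥
p | ~p = ⊤ | ⊥ = ⊤
(p <-> q) -> (p | ~p) = ⊥ -> ⊤ = ⊤
~((p <-> q) -> (p | ~p)) = ~⊤ = ⊥
~((p <-> q) -> (p | ~p)) & q = ⊥ & ⊥ = ⊥
⊥ ∉ {⊤, both}.

No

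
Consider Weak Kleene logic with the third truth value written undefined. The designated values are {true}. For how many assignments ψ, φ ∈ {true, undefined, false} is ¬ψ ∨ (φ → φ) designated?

4

Designated under: (ψ=true, φ=true); (ψ=true, φ=false); (ψ=false, φ=true); (ψ=false, φ=false).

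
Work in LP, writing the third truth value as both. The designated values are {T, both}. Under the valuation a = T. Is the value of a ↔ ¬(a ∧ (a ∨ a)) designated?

a ∨ a = T ∨ T = T
a ∧ (a ∨ a) = T ∧ T = T
¬(a ∧ (a ∨ a)) = ¬T = F
a ↔ ¬(a ∧ (a ∨ a)) = T ↔ F = F
F ∉ {T, both}.

No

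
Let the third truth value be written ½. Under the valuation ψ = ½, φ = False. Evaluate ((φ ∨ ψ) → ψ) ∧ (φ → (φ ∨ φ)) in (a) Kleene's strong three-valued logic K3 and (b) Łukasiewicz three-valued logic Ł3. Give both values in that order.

½; True

In Kleene's strong three-valued logic K3: φ ∨ ψ = False ∨ ½ = ½
(φ ∨ ψ) → ψ = ½ → ½ = ½  [¬½ ∨ ½]
φ ∨ φ = False ∨ False = False
φ → (φ ∨ φ) = False → False = True
((φ ∨ ψ) → ψ) ∧ (φ → (φ ∨ φ)) = ½ ∧ True = ½
In Łukasiewicz three-valued logic Ł3: φ ∨ ψ = False ∨ ½ = ½
(φ ∨ ψ) → ψ = ½ → ½ = True  [min(1, 1−½+½)]
φ ∨ φ = False ∨ False = False
φ → (φ ∨ φ) = False → False = True
((φ ∨ ψ) → ψ) ∧ (φ → (φ ∨ φ)) = True ∧ True = True
They differ because Kleene's strong three-valued logic K3 and Łukasiewicz three-valued logic Ł3 treat ½ differently under implication.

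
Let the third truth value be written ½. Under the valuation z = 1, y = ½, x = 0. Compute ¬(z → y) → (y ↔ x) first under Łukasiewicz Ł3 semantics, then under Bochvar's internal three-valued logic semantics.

1; ½

In Łukasiewicz Ł3: z → y = 1 → ½ = ½  [min(1, 1−1+½)]
¬(z → y) = ¬½ = ½
y ↔ x = ½ ↔ 0 = ½
¬(z → y) → (y ↔ x) = ½ → ½ = 1
In Bochvar's internal three-valued logic: z → y = 1 → ½ = ½  [any arg is the third value ⇒ result is the third value]
¬(z → y) = ¬½ = ½
y ↔ x = ½ ↔ 0 = ½
¬(z → y) → (y ↔ x) = ½ → ½ = ½
They differ because Łukasiewicz Ł3 and Bochvar's internal three-valued logic treat ½ differently under the binary connectives.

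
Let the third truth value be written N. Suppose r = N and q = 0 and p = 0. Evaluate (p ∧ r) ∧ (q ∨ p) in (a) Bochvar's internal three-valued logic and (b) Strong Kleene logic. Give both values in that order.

N; 0

In Bochvar's internal three-valued logic: p ∧ r = 0 ∧ N = N
q ∨ p = 0 ∨ 0 = 0
(p ∧ r) ∧ (q ∨ p) = N ∧ 0 = N
In Strong Kleene logic: p ∧ r = 0 ∧ N = 0
q ∨ p = 0 ∨ 0 = 0
(p ∧ r) ∧ (q ∨ p) = 0 ∧ 0 = 0
They differ because Bochvar's internal three-valued logic and Strong Kleene logic treat N differently under the binary connectives.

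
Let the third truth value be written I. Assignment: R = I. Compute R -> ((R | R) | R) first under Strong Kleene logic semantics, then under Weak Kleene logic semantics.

In Strong Kleene logic: R | R = I | I = I
(R | R) | R = I | I = I
R -> ((R | R) | R) = I -> I = I  [~I | I]
In Weak Kleene logic: R | R = I | I = I
(R | R) | R = I | I = I
R -> ((R | R) | R) = I -> I = I  [any arg is the third value ⇒ result is the third value]

I; I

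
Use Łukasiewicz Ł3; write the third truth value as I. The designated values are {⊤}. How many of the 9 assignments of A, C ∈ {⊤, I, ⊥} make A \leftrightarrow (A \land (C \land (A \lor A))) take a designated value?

6

Of the 9 assignments, 6 give a value in {⊤}.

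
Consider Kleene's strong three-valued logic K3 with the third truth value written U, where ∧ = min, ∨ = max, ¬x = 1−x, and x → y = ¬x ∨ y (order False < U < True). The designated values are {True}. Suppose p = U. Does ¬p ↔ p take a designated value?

¬p = ¬U = U
¬p ↔ p = U ↔ U = U
U ∉ {True}.

No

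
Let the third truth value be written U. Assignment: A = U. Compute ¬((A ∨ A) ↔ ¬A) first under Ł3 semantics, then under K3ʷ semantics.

In Ł3: A ∨ A = U ∨ U = U
¬A = ¬U = U
(A ∨ A) ↔ ¬A = U ↔ U = true  [1 − |½−½|]
¬((A ∨ A) ↔ ¬A) = ¬true = false
In K3ʷ: A ∨ A = U ∨ U = U
¬A = ¬U = U
(A ∨ A) ↔ ¬A = U ↔ U = U
¬((A ∨ A) ↔ ¬A) = ¬U = U
They differ because Ł3 and K3ʷ treat U differently under the binary connectives.

false; U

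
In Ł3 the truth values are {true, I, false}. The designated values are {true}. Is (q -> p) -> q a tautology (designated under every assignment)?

No

Countermodel: q=I, p=true gives I, which is not designated.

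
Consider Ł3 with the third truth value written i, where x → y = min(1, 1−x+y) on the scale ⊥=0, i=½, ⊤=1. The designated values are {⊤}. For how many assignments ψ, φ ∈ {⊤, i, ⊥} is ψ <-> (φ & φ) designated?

Designated under: (ψ=⊤, φ=⊤); (ψ=i, φ=i); (ψ=⊥, φ=⊥).

3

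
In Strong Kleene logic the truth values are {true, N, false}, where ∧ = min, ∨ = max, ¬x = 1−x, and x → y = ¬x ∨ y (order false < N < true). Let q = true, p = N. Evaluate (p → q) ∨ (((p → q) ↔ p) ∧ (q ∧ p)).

p → q = N → true = true
p → q = N → true = true
(p → q) ↔ p = true ↔ N = N
q ∧ p = true ∧ N = N
((p → q) ↔ p) ∧ (q ∧ p) = N ∧ N = N
(p → q) ∨ (((p → q) ↔ p) ∧ (q ∧ p)) = true ∨ N = true

true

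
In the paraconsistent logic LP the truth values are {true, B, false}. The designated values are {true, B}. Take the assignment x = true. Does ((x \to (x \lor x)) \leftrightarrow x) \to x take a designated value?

Yes

x \lor x = true \lor true = true
x \to (x \lor x) = true \to true = true
(x \to (x \lor x)) \leftrightarrow x = true \leftrightarrow true = true
((x \to (x \lor x)) \leftrightarrow x) \to x = true \to true = true
true ∈ {true, B}.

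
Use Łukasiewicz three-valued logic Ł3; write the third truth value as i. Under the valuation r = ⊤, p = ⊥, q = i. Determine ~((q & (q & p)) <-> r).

q & p = i & ⊥ = ⊥
q & (q & p) = i & ⊥ = ⊥
(q & (q & p)) <-> r = ⊥ <-> ⊤ = ⊥
~((q & (q & p)) <-> r) = ~⊥ = ⊤

⊤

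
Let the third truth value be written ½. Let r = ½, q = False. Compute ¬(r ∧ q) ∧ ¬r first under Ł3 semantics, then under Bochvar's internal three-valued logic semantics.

In Ł3: r ∧ q = ½ ∧ False = False
¬(r ∧ q) = ¬False = True
¬r = ¬½ = ½
¬(r ∧ q) ∧ ¬r = True ∧ ½ = ½
In Bochvar's internal three-valued logic: r ∧ q = ½ ∧ False = ½
¬(r ∧ q) = ¬½ = ½
¬r = ¬½ = ½
¬(r ∧ q) ∧ ¬r = ½ ∧ ½ = ½

½; ½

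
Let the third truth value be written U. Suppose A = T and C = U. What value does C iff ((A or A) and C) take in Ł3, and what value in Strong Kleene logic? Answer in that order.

In Ł3: A or A = T or T = T
(A or A) and C = T and U = U
C iff ((A or A) and C) = U iff U = T  [1 − |½−½|]
In Strong Kleene logic: A or A = T or T = T
(A or A) and C = T and U = U
C iff ((A or A) and C) = U iff U = U
They differ because Ł3 and Strong Kleene logic treat U differently under implication.

T; U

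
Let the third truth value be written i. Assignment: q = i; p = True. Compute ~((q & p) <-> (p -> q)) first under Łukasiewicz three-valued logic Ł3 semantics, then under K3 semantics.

False; i

In Łukasiewicz three-valued logic Ł3: q & p = i & True = i
p -> q = True -> i = i  [min(1, 1−1+½)]
(q & p) <-> (p -> q) = i <-> i = True
~((q & p) <-> (p -> q)) = ~True = False
In K3: q & p = i & True = i
p -> q = True -> i = i  [~True | i]
(q & p) <-> (p -> q) = i <-> i = i
~((q & p) <-> (p -> q)) = ~i = i
They differ because Łukasiewicz three-valued logic Ł3 and K3 treat i differently under implication.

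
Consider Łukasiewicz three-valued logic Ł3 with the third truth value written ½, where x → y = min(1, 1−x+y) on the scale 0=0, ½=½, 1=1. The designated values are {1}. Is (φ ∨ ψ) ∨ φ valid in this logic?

Countermodel: φ=½, ψ=½ gives ½, which is not designated.

No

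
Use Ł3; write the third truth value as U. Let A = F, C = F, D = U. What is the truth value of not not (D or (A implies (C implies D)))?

T

C implies D = F implies U = T  [min(1, 1−0+½)]
A implies (C implies D) = F implies T = T
D or (A implies (C implies D)) = U or T = T
not (D or (A implies (C implies D))) = not T = F
not not (D or (A implies (C implies D))) = not F = T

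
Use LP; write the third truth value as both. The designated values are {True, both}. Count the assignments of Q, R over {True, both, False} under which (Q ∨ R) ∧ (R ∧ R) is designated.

Of the 9 assignments, 6 give a value in {True, both}.

6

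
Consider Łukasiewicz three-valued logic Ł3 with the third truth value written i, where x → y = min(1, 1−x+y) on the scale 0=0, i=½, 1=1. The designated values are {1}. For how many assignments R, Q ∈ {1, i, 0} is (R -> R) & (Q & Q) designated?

3

Designated under: (R=1, Q=1); (R=i, Q=1); (R=0, Q=1).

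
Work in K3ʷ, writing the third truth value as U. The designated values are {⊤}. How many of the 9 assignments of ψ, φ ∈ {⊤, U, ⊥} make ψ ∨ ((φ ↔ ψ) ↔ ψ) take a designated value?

3

Designated under: (ψ=⊤, φ=⊤); (ψ=⊤, φ=⊥); (ψ=⊥, φ=⊤).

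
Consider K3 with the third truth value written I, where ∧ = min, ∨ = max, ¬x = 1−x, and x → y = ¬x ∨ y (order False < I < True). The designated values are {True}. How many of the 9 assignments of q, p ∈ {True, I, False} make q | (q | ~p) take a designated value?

Of the 9 assignments, 5 give a value in {True}.

5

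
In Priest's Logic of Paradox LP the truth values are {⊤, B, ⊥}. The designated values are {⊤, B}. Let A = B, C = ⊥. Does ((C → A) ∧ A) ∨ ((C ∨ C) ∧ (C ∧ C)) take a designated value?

C → A = ⊥ → B = ⊤  [¬⊥ ∨ B]
(C → A) ∧ A = ⊤ ∧ B = B
C ∨ C = ⊥ ∨ ⊥ = ⊥
C ∧ C = ⊥ ∧ ⊥ = ⊥
(C ∨ C) ∧ (C ∧ C) = ⊥ ∧ ⊥ = ⊥
((C → A) ∧ A) ∨ ((C ∨ C) ∧ (C ∧ C)) = B ∨ ⊥ = B
B ∈ {⊤, B}.

Yes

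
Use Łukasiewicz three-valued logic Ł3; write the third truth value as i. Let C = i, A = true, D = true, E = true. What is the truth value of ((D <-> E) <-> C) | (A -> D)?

D <-> E = true <-> true = true
(D <-> E) <-> C = true <-> i = i  [1 − |1−½|]
A -> D = true -> true = true
((D <-> E) <-> C) | (A -> D) = i | true = true

true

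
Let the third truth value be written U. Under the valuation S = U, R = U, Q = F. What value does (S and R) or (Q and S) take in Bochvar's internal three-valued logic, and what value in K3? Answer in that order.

In Bochvar's internal three-valued logic: S and R = U and U = U
Q and S = F and U = U
(S and R) or (Q and S) = U or U = U
In K3: S and R = U and U = U
Q and S = F and U = F
(S and R) or (Q and S) = U or F = U

U; U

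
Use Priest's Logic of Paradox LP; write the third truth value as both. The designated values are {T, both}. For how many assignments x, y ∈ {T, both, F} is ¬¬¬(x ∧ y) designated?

Of the 9 assignments, 8 give a value in {T, both}.

8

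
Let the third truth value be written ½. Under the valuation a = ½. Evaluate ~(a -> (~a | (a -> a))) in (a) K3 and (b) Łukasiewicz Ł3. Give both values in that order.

In K3: ~a = ~½ = ½
a -> a = ½ -> ½ = ½  [~½ | ½]
~a | (a -> a) = ½ | ½ = ½
a -> (~a | (a -> a)) = ½ -> ½ = ½
~(a -> (~a | (a -> a))) = ~½ = ½
In Łukasiewicz Ł3: ~a = ~½ = ½
a -> a = ½ -> ½ = True  [min(1, 1−½+½)]
~a | (a -> a) = ½ | True = True
a -> (~a | (a -> a)) = ½ -> True = True
~(a -> (~a | (a -> a))) = ~True = False
They differ because K3 and Łukasiewicz Ł3 treat ½ differently under implication.

½; False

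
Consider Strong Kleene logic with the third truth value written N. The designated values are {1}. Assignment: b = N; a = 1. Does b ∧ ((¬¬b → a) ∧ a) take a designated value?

No

¬b = ¬N = N
¬¬b = ¬N = N
¬¬b → a = N → 1 = 1  [¬N ∨ 1]
(¬¬b → a) ∧ a = 1 ∧ 1 = 1
b ∧ ((¬¬b → a) ∧ a) = N ∧ 1 = N
N ∉ {1}.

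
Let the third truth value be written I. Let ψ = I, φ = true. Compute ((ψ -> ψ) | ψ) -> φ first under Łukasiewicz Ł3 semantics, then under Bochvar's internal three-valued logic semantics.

In Łukasiewicz Ł3: ψ -> ψ = I -> I = true
(ψ -> ψ) | ψ = true | I = true
((ψ -> ψ) | ψ) -> φ = true -> true = true
In Bochvar's internal three-valued logic: ψ -> ψ = I -> I = I  [any arg is the third value ⇒ result is the third value]
(ψ -> ψ) | ψ = I | I = I
((ψ -> ψ) | ψ) -> φ = I -> true = I
They differ because Łukasiewicz Ł3 and Bochvar's internal three-valued logic treat I differently under the binary connectives.

true; I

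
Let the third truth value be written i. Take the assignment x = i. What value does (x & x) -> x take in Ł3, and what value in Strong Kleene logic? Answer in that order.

⊤; i

In Ł3: x & x = i & i = i
(x & x) -> x = i -> i = ⊤
In Strong Kleene logic: x & x = i & i = i
(x & x) -> x = i -> i = i
They differ because Ł3 and Strong Kleene logic treat i differently under implication.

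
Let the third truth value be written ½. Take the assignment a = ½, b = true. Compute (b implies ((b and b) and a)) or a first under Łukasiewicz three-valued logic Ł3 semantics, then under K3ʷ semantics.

In Łukasiewicz three-valued logic Ł3: b and b = true and true = true
(b and b) and a = true and ½ = ½
b implies ((b and b) and a) = true implies ½ = ½  [min(1, 1−1+½)]
(b implies ((b and b) and a)) or a = ½ or ½ = ½
In K3ʷ: b and b = true and true = true
(b and b) and a = true and ½ = ½
b implies ((b and b) and a) = true implies ½ = ½  [any arg is the third value ⇒ result is the third value]
(b implies ((b and b) and a)) or a = ½ or ½ = ½

½; ½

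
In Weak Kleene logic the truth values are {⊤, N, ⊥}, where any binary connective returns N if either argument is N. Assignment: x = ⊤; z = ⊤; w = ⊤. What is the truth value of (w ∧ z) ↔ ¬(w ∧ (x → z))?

w ∧ z = ⊤ ∧ ⊤ = ⊤
x → z = ⊤ → ⊤ = ⊤
w ∧ (x → z) = ⊤ ∧ ⊤ = ⊤
¬(w ∧ (x → z)) = ¬⊤ = ⊥
(w ∧ z) ↔ ¬(w ∧ (x → z)) = ⊤ ↔ ⊥ = ⊥

⊥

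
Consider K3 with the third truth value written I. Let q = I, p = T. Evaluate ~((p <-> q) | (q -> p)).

p <-> q = T <-> I = I
q -> p = I -> T = T
(p <-> q) | (q -> p) = I | T = T
~((p <-> q) | (q -> p)) = ~T = F

F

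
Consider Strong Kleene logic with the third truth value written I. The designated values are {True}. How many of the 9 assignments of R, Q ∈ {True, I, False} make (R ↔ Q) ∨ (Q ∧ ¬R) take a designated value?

3

Designated under: (R=True, Q=True); (R=False, Q=True); (R=False, Q=False).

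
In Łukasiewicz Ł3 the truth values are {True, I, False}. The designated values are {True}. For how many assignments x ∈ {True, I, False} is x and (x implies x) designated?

x=True: True ✓
x=I: I ·
x=False: False ·

1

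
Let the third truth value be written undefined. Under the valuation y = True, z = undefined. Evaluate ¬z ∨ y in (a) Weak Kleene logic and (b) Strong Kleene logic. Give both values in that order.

In Weak Kleene logic: ¬z = ¬undefined = undefined
¬z ∨ y = undefined ∨ True = undefined
In Strong Kleene logic: ¬z = ¬undefined = undefined
¬z ∨ y = undefined ∨ True = True
They differ because Weak Kleene logic and Strong Kleene logic treat undefined differently under the binary connectives.

undefined; True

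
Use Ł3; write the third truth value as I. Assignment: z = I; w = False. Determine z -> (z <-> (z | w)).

z | w = I | False = I
z <-> (z | w) = I <-> I = True
z -> (z <-> (z | w)) = I -> True = True

True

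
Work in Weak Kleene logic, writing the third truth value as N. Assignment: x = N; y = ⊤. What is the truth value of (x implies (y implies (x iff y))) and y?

x iff y = N iff ⊤ = N
y implies (x iff y) = ⊤ implies N = N  [any arg is the third value ⇒ result is the third value]
x implies (y implies (x iff y)) = N implies N = N
(x implies (y implies (x iff y))) and y = N and ⊤ = N

N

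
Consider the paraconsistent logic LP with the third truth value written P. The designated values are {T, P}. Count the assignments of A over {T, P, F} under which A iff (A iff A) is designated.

A=T: T ✓
A=P: P ✓
A=F: F ·

2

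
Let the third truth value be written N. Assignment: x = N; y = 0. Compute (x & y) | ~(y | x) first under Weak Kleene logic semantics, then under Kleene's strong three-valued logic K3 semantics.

In Weak Kleene logic: x & y = N & 0 = N
y | x = 0 | N = N
~(y | x) = ~N = N
(x & y) | ~(y | x) = N | N = N
In Kleene's strong three-valued logic K3: x & y = N & 0 = 0
y | x = 0 | N = N
~(y | x) = ~N = N
(x & y) | ~(y | x) = 0 | N = N

N; N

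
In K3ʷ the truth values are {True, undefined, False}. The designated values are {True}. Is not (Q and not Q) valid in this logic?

Countermodel: Q=undefined gives undefined, which is not designated.

No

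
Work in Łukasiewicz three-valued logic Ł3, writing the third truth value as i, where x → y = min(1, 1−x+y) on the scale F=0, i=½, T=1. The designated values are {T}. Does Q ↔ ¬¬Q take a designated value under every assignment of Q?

Every assignment of Q over {T, i, F} gives a value in {T}.
In particular, with Q=i: Q ↔ ¬¬Q = T.

Yes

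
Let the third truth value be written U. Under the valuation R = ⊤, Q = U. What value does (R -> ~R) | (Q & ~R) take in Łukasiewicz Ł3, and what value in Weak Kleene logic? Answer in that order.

⊥; U

In Łukasiewicz Ł3: ~R = ~⊤ = ⊥
R -> ~R = ⊤ -> ⊥ = ⊥
~R = ~⊤ = ⊥
Q & ~R = U & ⊥ = ⊥
(R -> ~R) | (Q & ~R) = ⊥ | ⊥ = ⊥
In Weak Kleene logic: ~R = ~⊤ = ⊥
R -> ~R = ⊤ -> ⊥ = ⊥
~R = ~⊤ = ⊥
Q & ~R = U & ⊥ = U
(R -> ~R) | (Q & ~R) = ⊥ | U = U
They differ because Łukasiewicz Ł3 and Weak Kleene logic treat U differently under the binary connectives.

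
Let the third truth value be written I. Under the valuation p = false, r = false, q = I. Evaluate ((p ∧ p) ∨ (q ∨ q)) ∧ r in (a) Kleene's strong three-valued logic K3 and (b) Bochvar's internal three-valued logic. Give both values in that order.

In Kleene's strong three-valued logic K3: p ∧ p = false ∧ false = false
q ∨ q = I ∨ I = I
(p ∧ p) ∨ (q ∨ q) = false ∨ I = I
((p ∧ p) ∨ (q ∨ q)) ∧ r = I ∧ false = false
In Bochvar's internal three-valued logic: p ∧ p = false ∧ false = false
q ∨ q = I ∨ I = I
(p ∧ p) ∨ (q ∨ q) = false ∨ I = I
((p ∧ p) ∨ (q ∨ q)) ∧ r = I ∧ false = I
They differ because Kleene's strong three-valued logic K3 and Bochvar's internal three-valued logic treat I differently under the binary connectives.

false; I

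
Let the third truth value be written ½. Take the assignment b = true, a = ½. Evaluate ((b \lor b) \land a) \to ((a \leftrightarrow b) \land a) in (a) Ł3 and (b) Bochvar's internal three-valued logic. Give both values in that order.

true; ½

In Ł3: b \lor b = true \lor true = true
(b \lor b) \land a = true \land ½ = ½
a \leftrightarrow b = ½ \leftrightarrow true = ½
(a \leftrightarrow b) \land a = ½ \land ½ = ½
((b \lor b) \land a) \to ((a \leftrightarrow b) \land a) = ½ \to ½ = true
In Bochvar's internal three-valued logic: b \lor b = true \lor true = true
(b \lor b) \land a = true \land ½ = ½
a \leftrightarrow b = ½ \leftrightarrow true = ½
(a \leftrightarrow b) \land a = ½ \land ½ = ½
((b \lor b) \land a) \to ((a \leftrightarrow b) \land a) = ½ \to ½ = ½  [any arg is the third value ⇒ result is the third value]
They differ because Ł3 and Bochvar's internal three-valued logic treat ½ differently under the binary connectives.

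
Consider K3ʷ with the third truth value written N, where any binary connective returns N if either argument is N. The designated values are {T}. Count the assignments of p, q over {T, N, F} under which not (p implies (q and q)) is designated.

Designated under: (p=T, q=F).

1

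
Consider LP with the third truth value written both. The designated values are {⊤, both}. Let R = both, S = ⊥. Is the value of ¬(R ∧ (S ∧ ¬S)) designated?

Yes

¬S = ¬⊥ = ⊤
S ∧ ¬S = ⊥ ∧ ⊤ = ⊥
R ∧ (S ∧ ¬S) = both ∧ ⊥ = ⊥
¬(R ∧ (S ∧ ¬S)) = ¬⊥ = ⊤
⊤ ∈ {⊤, both}.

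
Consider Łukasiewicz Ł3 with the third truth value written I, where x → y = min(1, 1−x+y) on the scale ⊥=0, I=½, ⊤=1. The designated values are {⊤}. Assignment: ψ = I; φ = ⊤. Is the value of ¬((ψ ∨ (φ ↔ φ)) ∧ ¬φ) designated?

φ ↔ φ = ⊤ ↔ ⊤ = ⊤
ψ ∨ (φ ↔ φ) = I ∨ ⊤ = ⊤
¬φ = ¬⊤ = ⊥
(ψ ∨ (φ ↔ φ)) ∧ ¬φ = ⊤ ∧ ⊥ = ⊥
¬((ψ ∨ (φ ↔ φ)) ∧ ¬φ) = ¬⊥ = ⊤
⊤ ∈ {⊤}.

Yes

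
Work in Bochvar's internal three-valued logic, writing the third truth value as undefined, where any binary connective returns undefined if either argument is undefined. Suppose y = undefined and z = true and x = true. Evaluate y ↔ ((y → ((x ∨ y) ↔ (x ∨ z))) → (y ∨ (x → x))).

undefined

x ∨ y = true ∨ undefined = undefined
x ∨ z = true ∨ true = true
(x ∨ y) ↔ (x ∨ z) = undefined ↔ true = undefined
y → ((x ∨ y) ↔ (x ∨ z)) = undefined → undefined = undefined  [any arg is the third value ⇒ result is the third value]
x → x = true → true = true
y ∨ (x → x) = undefined ∨ true = undefined
(y → ((x ∨ y) ↔ (x ∨ z))) → (y ∨ (x → x)) = undefined → undefined = undefined
y ↔ ((y → ((x ∨ y) ↔ (x ∨ z))) → (y ∨ (x → x))) = undefined ↔ undefined = undefined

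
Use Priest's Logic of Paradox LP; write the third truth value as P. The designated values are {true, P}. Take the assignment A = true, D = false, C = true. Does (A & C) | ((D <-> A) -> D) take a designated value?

Yes

A & C = true & true = true
D <-> A = false <-> true = false
(D <-> A) -> D = false -> false = true
(A & C) | ((D <-> A) -> D) = true | true = true
true ∈ {true, P}.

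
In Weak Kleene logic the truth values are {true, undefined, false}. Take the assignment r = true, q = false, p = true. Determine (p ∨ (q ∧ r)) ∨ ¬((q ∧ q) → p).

true

q ∧ r = false ∧ true = false
p ∨ (q ∧ r) = true ∨ false = true
q ∧ q = false ∧ false = false
(q ∧ q) → p = false → true = true
¬((q ∧ q) → p) = ¬true = false
(p ∨ (q ∧ r)) ∨ ¬((q ∧ q) → p) = true ∨ false = true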